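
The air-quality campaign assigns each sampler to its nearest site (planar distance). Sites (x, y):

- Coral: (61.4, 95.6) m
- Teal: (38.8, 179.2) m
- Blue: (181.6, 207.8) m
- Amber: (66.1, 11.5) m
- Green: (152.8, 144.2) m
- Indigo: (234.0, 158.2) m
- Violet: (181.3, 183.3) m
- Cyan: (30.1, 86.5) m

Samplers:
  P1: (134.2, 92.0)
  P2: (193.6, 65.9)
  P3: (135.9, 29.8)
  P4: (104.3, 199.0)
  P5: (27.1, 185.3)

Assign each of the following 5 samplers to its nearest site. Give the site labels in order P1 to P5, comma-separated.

Green, Green, Amber, Teal, Teal

P1 → Green (d²=3070.80)
P2 → Green (d²=7795.53)
P3 → Amber (d²=5206.93)
P4 → Teal (d²=4682.29)
P5 → Teal (d²=174.10)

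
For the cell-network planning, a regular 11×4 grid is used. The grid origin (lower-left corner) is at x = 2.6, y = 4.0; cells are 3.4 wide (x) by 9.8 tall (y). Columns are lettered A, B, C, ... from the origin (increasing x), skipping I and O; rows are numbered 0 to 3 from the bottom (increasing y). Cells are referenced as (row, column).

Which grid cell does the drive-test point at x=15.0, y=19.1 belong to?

(1, D)

Column index: ⌊(15.0 − 2.6) / 3.4⌋ = ⌊3.647⌋ = 3 → column D
Row offset from origin: ⌊(19.1 − 4.0) / 9.8⌋ = ⌊1.541⌋ = 1 → row 1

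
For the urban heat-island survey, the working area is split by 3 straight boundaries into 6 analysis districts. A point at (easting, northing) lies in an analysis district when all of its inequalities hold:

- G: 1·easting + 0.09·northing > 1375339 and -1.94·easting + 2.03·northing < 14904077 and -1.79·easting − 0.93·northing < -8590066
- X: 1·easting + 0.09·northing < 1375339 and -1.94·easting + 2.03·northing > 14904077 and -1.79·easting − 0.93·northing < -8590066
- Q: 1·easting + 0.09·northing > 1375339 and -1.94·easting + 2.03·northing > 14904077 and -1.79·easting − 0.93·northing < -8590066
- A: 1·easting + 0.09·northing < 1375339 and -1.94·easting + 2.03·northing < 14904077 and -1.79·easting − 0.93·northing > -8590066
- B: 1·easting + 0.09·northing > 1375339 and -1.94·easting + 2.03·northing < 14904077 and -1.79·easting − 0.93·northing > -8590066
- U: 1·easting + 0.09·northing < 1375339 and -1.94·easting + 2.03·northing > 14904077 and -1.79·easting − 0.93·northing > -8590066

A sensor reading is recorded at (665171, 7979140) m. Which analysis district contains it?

1·665171 + 0.09·7979140 = 1383293.600, which is > 1375339
-1.94·665171 + 2.03·7979140 = 14907222.460, which is > 14904077
-1.79·665171 − 0.93·7979140 = -8611256.290, which is < -8590066
This sign pattern matches Q.

Q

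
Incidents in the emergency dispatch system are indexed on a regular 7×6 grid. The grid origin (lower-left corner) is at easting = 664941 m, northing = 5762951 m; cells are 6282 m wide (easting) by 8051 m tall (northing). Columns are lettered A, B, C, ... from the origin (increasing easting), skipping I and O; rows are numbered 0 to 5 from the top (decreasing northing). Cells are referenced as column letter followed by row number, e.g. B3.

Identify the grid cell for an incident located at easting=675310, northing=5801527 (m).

Column index: ⌊(675310 − 664941) / 6282⌋ = ⌊1.651⌋ = 1 → column B
Row offset from origin: ⌊(5801527 − 5762951) / 8051⌋ = ⌊4.791⌋ = 4 → row 1 (counted from top)

B1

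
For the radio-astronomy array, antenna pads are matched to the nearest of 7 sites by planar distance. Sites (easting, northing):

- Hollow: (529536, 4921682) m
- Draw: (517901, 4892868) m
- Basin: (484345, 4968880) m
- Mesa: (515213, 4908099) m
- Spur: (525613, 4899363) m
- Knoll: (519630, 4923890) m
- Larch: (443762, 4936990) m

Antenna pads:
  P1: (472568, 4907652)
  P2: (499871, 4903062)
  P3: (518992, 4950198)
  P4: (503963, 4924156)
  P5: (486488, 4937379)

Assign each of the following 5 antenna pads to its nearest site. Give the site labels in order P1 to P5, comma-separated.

Larch, Mesa, Knoll, Knoll, Basin

P1 → Larch (d²=1690503880.00)
P2 → Mesa (d²=260748333.00)
P3 → Knoll (d²=692517908.00)
P4 → Knoll (d²=245525645.00)
P5 → Basin (d²=996905450.00)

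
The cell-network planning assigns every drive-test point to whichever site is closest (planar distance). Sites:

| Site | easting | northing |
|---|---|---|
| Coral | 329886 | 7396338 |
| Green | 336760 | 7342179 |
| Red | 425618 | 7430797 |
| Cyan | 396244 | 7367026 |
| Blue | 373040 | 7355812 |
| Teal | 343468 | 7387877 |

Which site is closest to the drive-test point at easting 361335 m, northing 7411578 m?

Teal

Squared distances to each site:
Coral: 1221297201.000; Green: 5420151826.000; Red: 4501674050.000; Cyan: 3203518985.000; Blue: 3246853781.000; Teal: 880967090.000.
Minimum at Teal.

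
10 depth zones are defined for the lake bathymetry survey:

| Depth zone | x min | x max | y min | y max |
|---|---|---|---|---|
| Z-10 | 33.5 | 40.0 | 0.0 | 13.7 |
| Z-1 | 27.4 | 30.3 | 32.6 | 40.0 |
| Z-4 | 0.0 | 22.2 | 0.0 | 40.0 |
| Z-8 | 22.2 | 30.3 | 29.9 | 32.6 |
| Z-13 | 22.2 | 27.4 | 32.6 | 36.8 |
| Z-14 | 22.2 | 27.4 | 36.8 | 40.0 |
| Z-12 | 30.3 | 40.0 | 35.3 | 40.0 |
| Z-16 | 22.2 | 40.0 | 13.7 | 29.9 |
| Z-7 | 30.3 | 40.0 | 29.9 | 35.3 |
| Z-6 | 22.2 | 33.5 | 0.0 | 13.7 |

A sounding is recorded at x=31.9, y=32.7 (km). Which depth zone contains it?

The point has x = 31.9 and y = 32.7.
Only Z-7 satisfies 30.3 ≤ x ≤ 40.0 and 29.9 ≤ y ≤ 35.3.

Z-7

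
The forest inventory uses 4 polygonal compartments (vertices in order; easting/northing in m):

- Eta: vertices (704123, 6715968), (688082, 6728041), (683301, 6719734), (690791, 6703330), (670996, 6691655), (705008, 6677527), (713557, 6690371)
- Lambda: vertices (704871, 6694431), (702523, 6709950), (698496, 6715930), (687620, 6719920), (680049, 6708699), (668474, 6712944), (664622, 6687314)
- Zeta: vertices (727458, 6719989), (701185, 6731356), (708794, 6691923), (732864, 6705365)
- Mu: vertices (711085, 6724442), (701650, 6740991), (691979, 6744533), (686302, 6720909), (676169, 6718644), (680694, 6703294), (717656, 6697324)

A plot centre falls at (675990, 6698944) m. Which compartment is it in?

Cast a ray rightward from (675990, 6698944). For each polygon, the edges (by vertex number in listed order) whose endpoints lie on opposite sides of northing = 6698944, where each meets that height, and whether that is right or left of the point:
Eta: 4–5 at easting≈683354.5 (right), 7–1 at easting≈710397.3 (right) → 2 crossings.
Lambda: 1–2 at easting≈704188.2 (right), 6–7 at easting≈666369.9 (left) → 1 crossing.
Zeta: 2–3 at easting≈707439.2 (right), 3–4 at easting≈721366.2 (right) → 2 crossings.
Mu: 6–7 at easting≈707626.1 (right), 7–1 at easting≈717263.5 (right) → 2 crossings.
Only Lambda has an odd count, so the point is inside Lambda.

Lambda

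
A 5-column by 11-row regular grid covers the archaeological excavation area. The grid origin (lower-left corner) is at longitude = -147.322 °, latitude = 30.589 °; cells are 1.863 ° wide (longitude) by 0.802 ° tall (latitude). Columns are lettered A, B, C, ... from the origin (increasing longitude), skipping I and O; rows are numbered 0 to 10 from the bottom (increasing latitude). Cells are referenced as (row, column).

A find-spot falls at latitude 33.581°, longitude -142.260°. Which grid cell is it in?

Column index: ⌊(-142.260 − -147.322) / 1.863⌋ = ⌊2.717⌋ = 2 → column C
Row offset from origin: ⌊(33.581 − 30.589) / 0.802⌋ = ⌊3.731⌋ = 3 → row 3

(3, C)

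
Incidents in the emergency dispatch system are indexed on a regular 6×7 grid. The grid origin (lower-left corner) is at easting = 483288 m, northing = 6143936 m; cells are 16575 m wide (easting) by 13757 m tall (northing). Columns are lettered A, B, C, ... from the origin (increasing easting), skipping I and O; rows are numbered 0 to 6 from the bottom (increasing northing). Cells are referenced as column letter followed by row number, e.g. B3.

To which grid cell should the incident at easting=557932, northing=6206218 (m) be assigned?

E4

Column index: ⌊(557932 − 483288) / 16575⌋ = ⌊4.503⌋ = 4 → column E
Row offset from origin: ⌊(6206218 − 6143936) / 13757⌋ = ⌊4.527⌋ = 4 → row 4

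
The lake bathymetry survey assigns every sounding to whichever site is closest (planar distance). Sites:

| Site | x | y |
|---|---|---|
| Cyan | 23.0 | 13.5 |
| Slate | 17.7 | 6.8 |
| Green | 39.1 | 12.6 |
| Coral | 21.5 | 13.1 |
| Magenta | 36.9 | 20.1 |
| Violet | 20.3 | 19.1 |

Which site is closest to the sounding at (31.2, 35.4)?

Magenta

Squared distances to each site:
Cyan: 546.850; Slate: 1000.210; Green: 582.250; Coral: 591.380; Magenta: 266.580; Violet: 384.500.
Minimum at Magenta.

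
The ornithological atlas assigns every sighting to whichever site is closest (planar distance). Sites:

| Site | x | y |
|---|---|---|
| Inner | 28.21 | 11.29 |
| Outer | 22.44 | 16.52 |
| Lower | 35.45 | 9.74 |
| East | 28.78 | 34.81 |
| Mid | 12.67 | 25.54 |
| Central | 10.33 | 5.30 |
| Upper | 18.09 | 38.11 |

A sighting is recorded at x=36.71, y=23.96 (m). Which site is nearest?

Squared distances to each site:
Inner: 232.779; Outer: 258.986; Lower: 203.796; East: 180.607; Mid: 580.418; Central: 1044.100; Upper: 546.927.
Minimum at East.

East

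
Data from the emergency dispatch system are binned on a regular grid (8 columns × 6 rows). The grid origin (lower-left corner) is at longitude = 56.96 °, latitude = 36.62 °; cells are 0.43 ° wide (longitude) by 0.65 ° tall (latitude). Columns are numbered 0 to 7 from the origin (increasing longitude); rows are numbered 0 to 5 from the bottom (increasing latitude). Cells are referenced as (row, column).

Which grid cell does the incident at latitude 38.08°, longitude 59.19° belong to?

Column index: ⌊(59.19 − 56.96) / 0.43⌋ = ⌊5.186⌋ = 5
Row offset from origin: ⌊(38.08 − 36.62) / 0.65⌋ = ⌊2.246⌋ = 2 → row 2

(2, 5)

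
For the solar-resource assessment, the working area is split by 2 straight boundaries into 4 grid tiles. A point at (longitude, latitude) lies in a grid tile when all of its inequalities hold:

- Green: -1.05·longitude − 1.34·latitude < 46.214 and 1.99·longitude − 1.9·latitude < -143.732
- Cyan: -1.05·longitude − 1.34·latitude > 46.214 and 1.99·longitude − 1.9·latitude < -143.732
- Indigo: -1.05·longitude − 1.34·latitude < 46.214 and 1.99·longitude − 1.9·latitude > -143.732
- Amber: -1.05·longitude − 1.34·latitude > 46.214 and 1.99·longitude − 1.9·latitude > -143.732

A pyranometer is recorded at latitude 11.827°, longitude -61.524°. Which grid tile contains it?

Cyan

-1.05·-61.524 − 1.34·11.827 = 48.752, which is > 46.214
1.99·-61.524 − 1.9·11.827 = -144.904, which is < -143.732
This sign pattern matches Cyan.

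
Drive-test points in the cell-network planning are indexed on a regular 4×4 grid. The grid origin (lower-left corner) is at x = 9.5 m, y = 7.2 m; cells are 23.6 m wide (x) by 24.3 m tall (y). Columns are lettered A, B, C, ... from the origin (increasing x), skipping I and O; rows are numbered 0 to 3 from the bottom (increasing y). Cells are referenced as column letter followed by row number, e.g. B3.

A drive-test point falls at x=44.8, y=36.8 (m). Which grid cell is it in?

Column index: ⌊(44.8 − 9.5) / 23.6⌋ = ⌊1.496⌋ = 1 → column B
Row offset from origin: ⌊(36.8 − 7.2) / 24.3⌋ = ⌊1.218⌋ = 1 → row 1

B1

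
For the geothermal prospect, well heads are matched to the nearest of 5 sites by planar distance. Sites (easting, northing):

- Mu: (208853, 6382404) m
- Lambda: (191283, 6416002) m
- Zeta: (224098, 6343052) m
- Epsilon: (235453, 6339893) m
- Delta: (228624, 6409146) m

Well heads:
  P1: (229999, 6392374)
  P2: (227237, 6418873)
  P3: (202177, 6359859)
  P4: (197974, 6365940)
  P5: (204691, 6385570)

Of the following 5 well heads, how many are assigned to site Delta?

P1 → Delta
P2 → Delta
P3 → Mu
P4 → Mu
P5 → Mu
2 of the 5 go to Delta.

2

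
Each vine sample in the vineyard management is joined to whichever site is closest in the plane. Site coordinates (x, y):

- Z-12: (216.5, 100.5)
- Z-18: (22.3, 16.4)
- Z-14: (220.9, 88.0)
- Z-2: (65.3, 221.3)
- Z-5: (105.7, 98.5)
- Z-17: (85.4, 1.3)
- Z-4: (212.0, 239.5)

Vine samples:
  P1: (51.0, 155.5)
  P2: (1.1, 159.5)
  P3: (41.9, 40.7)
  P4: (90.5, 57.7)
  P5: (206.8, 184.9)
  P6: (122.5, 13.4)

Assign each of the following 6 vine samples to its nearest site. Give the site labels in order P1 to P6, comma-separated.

P1 → Z-2 (d²=4534.13)
P2 → Z-2 (d²=7940.88)
P3 → Z-18 (d²=974.65)
P4 → Z-5 (d²=1895.68)
P5 → Z-4 (d²=3008.20)
P6 → Z-17 (d²=1522.82)

Z-2, Z-2, Z-18, Z-5, Z-4, Z-17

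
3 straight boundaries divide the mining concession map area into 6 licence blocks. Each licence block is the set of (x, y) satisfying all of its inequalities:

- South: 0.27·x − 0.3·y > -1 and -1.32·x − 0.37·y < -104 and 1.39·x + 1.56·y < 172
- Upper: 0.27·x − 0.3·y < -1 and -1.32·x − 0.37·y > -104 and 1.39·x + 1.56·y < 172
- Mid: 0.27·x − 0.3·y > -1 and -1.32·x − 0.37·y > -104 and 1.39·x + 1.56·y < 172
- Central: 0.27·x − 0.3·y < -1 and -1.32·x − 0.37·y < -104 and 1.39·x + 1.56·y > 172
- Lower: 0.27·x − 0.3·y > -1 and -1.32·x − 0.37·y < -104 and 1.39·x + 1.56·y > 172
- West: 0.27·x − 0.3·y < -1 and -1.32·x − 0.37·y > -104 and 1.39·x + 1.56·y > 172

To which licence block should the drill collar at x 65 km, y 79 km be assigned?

Central

0.27·65 − 0.3·79 = -6.150, which is < -1
-1.32·65 − 0.37·79 = -115.030, which is < -104
1.39·65 + 1.56·79 = 213.590, which is > 172
This sign pattern matches Central.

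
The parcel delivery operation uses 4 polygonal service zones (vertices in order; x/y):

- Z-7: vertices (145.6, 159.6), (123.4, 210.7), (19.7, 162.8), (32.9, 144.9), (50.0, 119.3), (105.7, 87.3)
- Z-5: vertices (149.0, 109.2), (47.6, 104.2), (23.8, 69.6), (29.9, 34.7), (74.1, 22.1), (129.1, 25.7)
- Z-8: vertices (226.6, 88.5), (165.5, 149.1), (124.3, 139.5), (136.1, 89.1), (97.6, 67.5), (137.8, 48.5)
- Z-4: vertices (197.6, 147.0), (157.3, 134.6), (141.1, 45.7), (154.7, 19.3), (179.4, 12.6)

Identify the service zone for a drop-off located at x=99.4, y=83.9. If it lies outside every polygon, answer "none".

Z-5

Cast a ray rightward from (99.4, 83.9). For each polygon, the edges (by vertex number in listed order) whose endpoints lie on opposite sides of y = 83.9, where each meets that height, and whether that is right or left of the point:
Z-7: no edge straddles that height → 0 crossings.
Z-5: 2–3 at x≈33.64 (left), 6–1 at x≈142.97 (right) → 1 crossing.
Z-8: 4–5 at x≈126.83 (right), 6–1 at x≈216.39 (right) → 2 crossings.
Z-4: 2–3 at x≈148.06 (right), 5–1 at x≈189.06 (right) → 2 crossings.
Only Z-5 has an odd count, so the point is inside Z-5.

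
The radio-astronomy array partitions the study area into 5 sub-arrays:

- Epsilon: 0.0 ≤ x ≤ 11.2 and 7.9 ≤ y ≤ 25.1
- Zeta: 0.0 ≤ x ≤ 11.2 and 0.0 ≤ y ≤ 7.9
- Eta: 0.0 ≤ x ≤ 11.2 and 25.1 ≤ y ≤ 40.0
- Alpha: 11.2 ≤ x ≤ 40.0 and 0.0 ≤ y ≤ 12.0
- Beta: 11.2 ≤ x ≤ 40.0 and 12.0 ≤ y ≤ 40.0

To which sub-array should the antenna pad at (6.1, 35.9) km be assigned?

The point has x = 6.1 and y = 35.9.
Only Eta satisfies 0.0 ≤ x ≤ 11.2 and 25.1 ≤ y ≤ 40.0.

Eta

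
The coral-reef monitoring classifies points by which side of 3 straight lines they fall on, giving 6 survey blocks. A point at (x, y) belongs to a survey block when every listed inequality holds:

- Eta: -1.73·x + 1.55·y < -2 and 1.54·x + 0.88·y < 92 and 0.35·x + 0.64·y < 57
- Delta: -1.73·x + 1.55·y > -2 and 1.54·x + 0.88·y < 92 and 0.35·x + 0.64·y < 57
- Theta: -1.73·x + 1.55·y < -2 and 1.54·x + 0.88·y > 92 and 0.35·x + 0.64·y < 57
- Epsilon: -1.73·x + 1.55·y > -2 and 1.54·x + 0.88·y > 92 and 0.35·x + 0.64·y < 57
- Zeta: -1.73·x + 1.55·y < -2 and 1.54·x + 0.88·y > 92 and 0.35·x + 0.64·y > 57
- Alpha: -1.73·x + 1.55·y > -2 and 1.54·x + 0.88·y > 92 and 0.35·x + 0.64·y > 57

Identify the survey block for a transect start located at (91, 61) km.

-1.73·91 + 1.55·61 = -62.880, which is < -2
1.54·91 + 0.88·61 = 193.820, which is > 92
0.35·91 + 0.64·61 = 70.890, which is > 57
This sign pattern matches Zeta.

Zeta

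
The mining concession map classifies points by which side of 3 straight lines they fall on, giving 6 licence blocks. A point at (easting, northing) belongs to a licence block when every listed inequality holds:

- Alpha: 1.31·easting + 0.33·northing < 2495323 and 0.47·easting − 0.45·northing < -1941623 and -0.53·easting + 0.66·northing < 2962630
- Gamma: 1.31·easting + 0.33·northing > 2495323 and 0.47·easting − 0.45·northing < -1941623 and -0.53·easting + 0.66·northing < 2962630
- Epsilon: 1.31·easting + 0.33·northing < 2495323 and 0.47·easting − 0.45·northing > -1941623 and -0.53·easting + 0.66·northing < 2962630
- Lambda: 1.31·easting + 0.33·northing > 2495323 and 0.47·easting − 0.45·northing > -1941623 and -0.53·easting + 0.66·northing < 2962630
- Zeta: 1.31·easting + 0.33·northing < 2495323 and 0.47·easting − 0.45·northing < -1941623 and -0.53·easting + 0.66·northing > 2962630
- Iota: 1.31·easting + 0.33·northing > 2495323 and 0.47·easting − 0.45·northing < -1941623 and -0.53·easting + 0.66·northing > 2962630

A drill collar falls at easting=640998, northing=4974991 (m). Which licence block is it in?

1.31·640998 + 0.33·4974991 = 2481454.410, which is < 2495323
0.47·640998 − 0.45·4974991 = -1937476.890, which is > -1941623
-0.53·640998 + 0.66·4974991 = 2943765.120, which is < 2962630
This sign pattern matches Epsilon.

Epsilon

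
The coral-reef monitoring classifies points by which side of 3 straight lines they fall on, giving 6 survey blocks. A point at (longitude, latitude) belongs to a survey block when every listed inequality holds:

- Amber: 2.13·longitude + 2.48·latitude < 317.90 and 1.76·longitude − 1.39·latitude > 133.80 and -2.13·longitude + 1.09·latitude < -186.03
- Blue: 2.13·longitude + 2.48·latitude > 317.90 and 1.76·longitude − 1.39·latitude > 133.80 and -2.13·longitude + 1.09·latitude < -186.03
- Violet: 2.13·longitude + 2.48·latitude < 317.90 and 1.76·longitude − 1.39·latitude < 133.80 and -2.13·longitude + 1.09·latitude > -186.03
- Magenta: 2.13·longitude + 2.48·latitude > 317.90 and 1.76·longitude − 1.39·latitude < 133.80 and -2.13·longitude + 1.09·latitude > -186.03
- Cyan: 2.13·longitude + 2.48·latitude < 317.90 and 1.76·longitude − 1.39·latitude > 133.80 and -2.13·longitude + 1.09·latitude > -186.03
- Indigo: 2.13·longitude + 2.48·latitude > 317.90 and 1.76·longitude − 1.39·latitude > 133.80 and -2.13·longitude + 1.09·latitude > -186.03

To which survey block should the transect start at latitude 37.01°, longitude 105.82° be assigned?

Cyan

2.13·105.82 + 2.48·37.01 = 317.181, which is < 317.90
1.76·105.82 − 1.39·37.01 = 134.799, which is > 133.80
-2.13·105.82 + 1.09·37.01 = -185.056, which is > -186.03
This sign pattern matches Cyan.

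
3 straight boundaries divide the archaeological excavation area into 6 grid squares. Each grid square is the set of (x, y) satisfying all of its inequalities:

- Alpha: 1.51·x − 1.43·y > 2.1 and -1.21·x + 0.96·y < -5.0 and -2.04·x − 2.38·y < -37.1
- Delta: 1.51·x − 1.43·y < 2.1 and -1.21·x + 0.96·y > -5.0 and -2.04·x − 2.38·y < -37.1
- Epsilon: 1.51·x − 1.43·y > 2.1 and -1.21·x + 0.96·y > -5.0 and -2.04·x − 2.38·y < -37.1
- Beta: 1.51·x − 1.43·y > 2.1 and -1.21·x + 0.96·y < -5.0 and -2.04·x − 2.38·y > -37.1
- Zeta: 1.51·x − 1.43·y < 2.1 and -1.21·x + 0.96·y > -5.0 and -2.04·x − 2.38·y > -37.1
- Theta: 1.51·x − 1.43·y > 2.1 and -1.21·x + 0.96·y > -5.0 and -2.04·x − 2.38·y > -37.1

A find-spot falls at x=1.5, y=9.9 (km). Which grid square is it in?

Zeta

1.51·1.5 − 1.43·9.9 = -11.892, which is < 2.1
-1.21·1.5 + 0.96·9.9 = 7.689, which is > -5.0
-2.04·1.5 − 2.38·9.9 = -26.622, which is > -37.1
This sign pattern matches Zeta.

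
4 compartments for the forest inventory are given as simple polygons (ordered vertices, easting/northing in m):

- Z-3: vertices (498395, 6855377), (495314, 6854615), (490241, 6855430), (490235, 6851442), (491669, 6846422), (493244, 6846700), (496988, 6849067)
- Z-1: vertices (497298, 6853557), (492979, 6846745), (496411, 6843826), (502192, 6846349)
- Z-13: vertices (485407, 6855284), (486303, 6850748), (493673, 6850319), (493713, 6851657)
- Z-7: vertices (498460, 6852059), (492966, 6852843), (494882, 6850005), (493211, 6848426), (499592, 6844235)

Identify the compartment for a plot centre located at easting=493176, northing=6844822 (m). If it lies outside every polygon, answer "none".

Cast a ray rightward from (493176, 6844822). For each polygon, the edges (by vertex number in listed order) whose endpoints lie on opposite sides of northing = 6844822, where each meets that height, and whether that is right or left of the point:
Z-3: no edge straddles that height → 0 crossings.
Z-1: 2–3 at easting≈495240.0 (right), 3–4 at easting≈498693.2 (right) → 2 crossings.
Z-13: no edge straddles that height → 0 crossings.
Z-7: 4–5 at easting≈498698.3 (right), 5–1 at easting≈499507.1 (right) → 2 crossings.
All counts are even, so the point lies outside every listed polygon.

none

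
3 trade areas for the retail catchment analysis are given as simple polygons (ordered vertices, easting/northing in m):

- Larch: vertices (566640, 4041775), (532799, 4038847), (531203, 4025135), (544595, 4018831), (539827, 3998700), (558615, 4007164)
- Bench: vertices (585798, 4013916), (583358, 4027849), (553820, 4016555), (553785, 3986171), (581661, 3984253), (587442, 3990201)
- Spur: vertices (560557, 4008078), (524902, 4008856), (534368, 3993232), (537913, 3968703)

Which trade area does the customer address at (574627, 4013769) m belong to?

Cast a ray rightward from (574627, 4013769). For each polygon, the edges (by vertex number in listed order) whose endpoints lie on opposite sides of northing = 4013769, where each meets that height, and whether that is right or left of the point:
Larch: 4–5 at easting≈543396.1 (left), 6–1 at easting≈560146.5 (left) → 0 crossings.
Bench: 3–4 at easting≈553816.8 (left), 6–1 at easting≈585808.2 (right) → 1 crossing.
Spur: no edge straddles that height → 0 crossings.
Only Bench has an odd count, so the point is inside Bench.

Bench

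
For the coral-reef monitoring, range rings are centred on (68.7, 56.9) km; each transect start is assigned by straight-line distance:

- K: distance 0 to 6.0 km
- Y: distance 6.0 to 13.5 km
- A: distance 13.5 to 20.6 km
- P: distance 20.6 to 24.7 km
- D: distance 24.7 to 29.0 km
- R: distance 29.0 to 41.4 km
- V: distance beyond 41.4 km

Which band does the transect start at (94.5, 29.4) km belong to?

R

Distance = √((94.5−68.7)² + (29.4−56.9)²) = √(665.640 + 756.250) = 37.708 km.
29.0 ≤ 37.708 < 41.4 → R.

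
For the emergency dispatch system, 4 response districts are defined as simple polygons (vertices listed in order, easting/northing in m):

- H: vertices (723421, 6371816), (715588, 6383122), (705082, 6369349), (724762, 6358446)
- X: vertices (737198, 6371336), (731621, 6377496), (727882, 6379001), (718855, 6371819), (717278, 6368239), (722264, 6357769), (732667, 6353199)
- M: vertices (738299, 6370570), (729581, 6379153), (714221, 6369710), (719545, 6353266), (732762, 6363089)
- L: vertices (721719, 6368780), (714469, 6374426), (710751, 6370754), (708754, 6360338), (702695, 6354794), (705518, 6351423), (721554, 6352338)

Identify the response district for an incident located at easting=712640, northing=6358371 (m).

Cast a ray rightward from (712640, 6358371). For each polygon, the edges (by vertex number in listed order) whose endpoints lie on opposite sides of northing = 6358371, where each meets that height, and whether that is right or left of the point:
H: no edge straddles that height → 0 crossings.
X: 5–6 at easting≈721977.3 (right), 7–1 at easting≈733959.1 (right) → 2 crossings.
M: 3–4 at easting≈717892.2 (right), 4–5 at easting≈726413.9 (right) → 2 crossings.
L: 4–5 at easting≈706604.3 (left), 7–1 at easting≈721614.5 (right) → 1 crossing.
Only L has an odd count, so the point is inside L.

L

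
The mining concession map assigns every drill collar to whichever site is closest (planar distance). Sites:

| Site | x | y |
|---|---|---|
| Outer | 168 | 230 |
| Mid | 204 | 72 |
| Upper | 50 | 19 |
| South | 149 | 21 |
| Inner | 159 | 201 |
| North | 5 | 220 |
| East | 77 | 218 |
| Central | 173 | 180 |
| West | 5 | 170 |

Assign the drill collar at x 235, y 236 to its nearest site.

Squared distances to each site:
Outer: 4525.000; Mid: 27857.000; Upper: 81314.000; South: 53621.000; Inner: 7001.000; North: 53156.000; East: 25288.000; Central: 6980.000; West: 57256.000.
Minimum at Outer.

Outer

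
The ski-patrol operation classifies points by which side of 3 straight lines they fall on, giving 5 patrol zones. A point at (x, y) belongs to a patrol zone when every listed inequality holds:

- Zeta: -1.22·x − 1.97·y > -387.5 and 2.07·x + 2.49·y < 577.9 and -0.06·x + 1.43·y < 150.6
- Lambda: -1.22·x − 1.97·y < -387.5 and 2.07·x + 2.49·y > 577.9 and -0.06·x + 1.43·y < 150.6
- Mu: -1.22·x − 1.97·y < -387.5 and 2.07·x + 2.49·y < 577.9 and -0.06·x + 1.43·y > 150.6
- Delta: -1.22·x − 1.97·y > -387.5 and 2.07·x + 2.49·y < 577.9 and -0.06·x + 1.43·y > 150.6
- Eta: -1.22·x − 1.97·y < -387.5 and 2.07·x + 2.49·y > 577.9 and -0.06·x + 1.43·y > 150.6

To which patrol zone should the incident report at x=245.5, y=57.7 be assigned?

Lambda

-1.22·245.5 − 1.97·57.7 = -413.179, which is < -387.5
2.07·245.5 + 2.49·57.7 = 651.858, which is > 577.9
-0.06·245.5 + 1.43·57.7 = 67.781, which is < 150.6
This sign pattern matches Lambda.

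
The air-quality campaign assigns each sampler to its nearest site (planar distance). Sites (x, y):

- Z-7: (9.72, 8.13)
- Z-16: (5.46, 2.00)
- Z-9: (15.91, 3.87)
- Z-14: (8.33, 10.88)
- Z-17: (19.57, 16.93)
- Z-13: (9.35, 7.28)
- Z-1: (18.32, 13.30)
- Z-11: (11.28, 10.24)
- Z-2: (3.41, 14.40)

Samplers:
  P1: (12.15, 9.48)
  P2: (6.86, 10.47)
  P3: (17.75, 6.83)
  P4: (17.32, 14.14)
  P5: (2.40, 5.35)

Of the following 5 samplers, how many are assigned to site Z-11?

P1 → Z-11
P2 → Z-14
P3 → Z-9
P4 → Z-1
P5 → Z-16
1 of the 5 goes to Z-11.

1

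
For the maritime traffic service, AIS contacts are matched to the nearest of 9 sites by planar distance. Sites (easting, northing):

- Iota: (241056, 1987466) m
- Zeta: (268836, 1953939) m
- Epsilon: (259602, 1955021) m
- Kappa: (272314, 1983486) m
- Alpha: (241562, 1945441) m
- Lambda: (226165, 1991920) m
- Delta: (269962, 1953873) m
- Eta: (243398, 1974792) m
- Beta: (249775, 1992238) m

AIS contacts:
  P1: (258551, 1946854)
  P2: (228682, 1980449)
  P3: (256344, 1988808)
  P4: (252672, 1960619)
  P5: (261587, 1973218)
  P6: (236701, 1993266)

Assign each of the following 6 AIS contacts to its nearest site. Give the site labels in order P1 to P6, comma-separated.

Epsilon, Lambda, Beta, Epsilon, Kappa, Iota

P1 → Epsilon (d²=67804490.00)
P2 → Lambda (d²=137919130.00)
P3 → Beta (d²=54916661.00)
P4 → Epsilon (d²=79362504.00)
P5 → Kappa (d²=220500353.00)
P6 → Iota (d²=52606025.00)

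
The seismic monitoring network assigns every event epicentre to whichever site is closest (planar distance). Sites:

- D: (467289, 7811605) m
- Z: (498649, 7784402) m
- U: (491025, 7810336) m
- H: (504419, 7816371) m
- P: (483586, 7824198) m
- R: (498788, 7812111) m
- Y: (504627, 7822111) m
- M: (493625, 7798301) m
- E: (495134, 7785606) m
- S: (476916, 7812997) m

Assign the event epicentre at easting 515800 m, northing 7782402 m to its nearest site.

Z

Squared distances to each site:
D: 3206132330.000; Z: 298156801.000; U: 1394108981.000; H: 1283420122.000; P: 2784647412.000; R: 1172032825.000; Y: 1701640610.000; M: 744508826.000; E: 437349172.000; S: 2448019481.000.
Minimum at Z.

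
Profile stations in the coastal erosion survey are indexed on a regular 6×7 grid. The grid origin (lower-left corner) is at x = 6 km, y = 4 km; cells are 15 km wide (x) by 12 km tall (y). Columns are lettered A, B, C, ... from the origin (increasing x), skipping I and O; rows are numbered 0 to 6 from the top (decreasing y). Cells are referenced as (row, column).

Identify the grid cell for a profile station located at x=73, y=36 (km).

(4, E)

Column index: ⌊(73 − 6) / 15⌋ = ⌊4.467⌋ = 4 → column E
Row offset from origin: ⌊(36 − 4) / 12⌋ = ⌊2.667⌋ = 2 → row 4 (counted from top)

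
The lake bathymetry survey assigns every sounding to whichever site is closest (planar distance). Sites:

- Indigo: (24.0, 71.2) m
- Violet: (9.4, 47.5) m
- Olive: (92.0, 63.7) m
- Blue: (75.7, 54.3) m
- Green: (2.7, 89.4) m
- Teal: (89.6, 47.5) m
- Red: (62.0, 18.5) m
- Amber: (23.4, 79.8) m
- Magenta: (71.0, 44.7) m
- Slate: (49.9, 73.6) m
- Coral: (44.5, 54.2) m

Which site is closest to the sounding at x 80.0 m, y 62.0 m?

Blue

Squared distances to each site:
Indigo: 3220.640; Violet: 5194.610; Olive: 146.890; Blue: 77.780; Green: 6726.050; Teal: 302.410; Red: 2216.250; Amber: 3520.400; Magenta: 380.290; Slate: 1040.570; Coral: 1321.090.
Minimum at Blue.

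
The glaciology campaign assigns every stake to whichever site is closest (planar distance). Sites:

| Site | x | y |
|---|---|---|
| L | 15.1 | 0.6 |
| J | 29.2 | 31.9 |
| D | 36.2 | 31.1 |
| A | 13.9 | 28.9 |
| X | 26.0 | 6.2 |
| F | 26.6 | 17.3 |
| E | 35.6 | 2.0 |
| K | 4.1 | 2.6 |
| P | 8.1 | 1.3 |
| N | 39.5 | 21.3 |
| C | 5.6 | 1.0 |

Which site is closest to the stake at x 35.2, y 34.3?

Squared distances to each site:
L: 1539.700; J: 41.760; D: 11.240; A: 482.850; X: 874.250; F: 362.960; E: 1043.450; K: 1972.100; P: 1823.410; N: 187.490; C: 1985.050.
Minimum at D.

D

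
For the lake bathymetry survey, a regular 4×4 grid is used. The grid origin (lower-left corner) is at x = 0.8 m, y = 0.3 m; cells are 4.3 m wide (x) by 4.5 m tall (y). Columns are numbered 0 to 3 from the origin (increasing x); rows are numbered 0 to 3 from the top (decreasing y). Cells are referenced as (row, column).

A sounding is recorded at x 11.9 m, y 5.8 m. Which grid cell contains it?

Column index: ⌊(11.9 − 0.8) / 4.3⌋ = ⌊2.581⌋ = 2
Row offset from origin: ⌊(5.8 − 0.3) / 4.5⌋ = ⌊1.222⌋ = 1 → row 2 (counted from top)

(2, 2)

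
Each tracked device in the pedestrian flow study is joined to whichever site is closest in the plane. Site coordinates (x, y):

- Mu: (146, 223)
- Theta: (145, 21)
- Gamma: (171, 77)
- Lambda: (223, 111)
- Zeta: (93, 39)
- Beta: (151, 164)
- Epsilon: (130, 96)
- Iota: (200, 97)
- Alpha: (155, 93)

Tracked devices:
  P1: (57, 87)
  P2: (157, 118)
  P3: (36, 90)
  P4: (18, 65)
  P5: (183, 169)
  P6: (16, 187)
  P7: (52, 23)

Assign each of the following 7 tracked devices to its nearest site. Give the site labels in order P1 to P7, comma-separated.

P1 → Zeta (d²=3600.00)
P2 → Alpha (d²=629.00)
P3 → Zeta (d²=5850.00)
P4 → Zeta (d²=6301.00)
P5 → Beta (d²=1049.00)
P6 → Mu (d²=18196.00)
P7 → Zeta (d²=1937.00)

Zeta, Alpha, Zeta, Zeta, Beta, Mu, Zeta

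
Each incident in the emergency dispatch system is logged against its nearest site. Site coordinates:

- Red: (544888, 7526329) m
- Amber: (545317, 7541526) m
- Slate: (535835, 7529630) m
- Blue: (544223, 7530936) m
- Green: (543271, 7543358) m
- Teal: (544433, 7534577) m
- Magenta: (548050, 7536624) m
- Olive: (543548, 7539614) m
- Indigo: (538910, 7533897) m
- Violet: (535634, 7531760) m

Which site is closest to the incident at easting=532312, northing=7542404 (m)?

Squared distances to each site:
Red: 416561401.000; Amber: 169900909.000; Slate: 175586605.000; Blue: 273386945.000; Green: 121009797.000; Teal: 208180570.000; Magenta: 281093044.000; Olive: 134031796.000; Indigo: 115902653.000; Violet: 124330420.000.
Minimum at Indigo.

Indigo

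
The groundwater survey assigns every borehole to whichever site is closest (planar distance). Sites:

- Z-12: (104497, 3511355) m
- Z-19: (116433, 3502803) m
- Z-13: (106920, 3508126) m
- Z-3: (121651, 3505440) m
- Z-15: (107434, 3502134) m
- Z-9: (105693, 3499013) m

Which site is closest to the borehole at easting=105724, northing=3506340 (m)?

Squared distances to each site:
Z-12: 26655754.000; Z-19: 127193050.000; Z-13: 4620212.000; Z-3: 254479329.000; Z-15: 20614536.000; Z-9: 53685890.000.
Minimum at Z-13.

Z-13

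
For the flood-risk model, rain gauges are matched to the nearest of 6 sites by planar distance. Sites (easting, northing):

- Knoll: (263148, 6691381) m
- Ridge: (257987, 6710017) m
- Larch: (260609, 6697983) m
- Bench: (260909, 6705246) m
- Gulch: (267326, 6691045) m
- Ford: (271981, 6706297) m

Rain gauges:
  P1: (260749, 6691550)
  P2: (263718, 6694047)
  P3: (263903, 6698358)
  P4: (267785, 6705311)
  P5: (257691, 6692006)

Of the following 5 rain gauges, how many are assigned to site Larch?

P1 → Knoll
P2 → Knoll
P3 → Larch
P4 → Ford
P5 → Knoll
1 of the 5 goes to Larch.

1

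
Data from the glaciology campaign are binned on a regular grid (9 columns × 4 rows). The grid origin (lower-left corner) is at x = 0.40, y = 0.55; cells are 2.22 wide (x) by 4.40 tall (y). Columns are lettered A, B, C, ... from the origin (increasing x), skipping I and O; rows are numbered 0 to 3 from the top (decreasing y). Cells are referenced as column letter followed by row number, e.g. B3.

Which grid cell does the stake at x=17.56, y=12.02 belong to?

H1

Column index: ⌊(17.56 − 0.40) / 2.22⌋ = ⌊7.730⌋ = 7 → column H
Row offset from origin: ⌊(12.02 − 0.55) / 4.40⌋ = ⌊2.607⌋ = 2 → row 1 (counted from top)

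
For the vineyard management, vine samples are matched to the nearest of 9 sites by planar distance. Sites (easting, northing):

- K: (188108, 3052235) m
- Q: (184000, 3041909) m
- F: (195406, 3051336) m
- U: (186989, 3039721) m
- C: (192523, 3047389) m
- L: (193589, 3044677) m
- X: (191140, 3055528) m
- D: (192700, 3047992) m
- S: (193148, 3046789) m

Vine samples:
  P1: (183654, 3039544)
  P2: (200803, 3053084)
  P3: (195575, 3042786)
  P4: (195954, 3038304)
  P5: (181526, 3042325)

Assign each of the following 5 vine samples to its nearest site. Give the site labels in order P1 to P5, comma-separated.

Q, F, L, L, Q

P1 → Q (d²=5712941.00)
P2 → F (d²=32183113.00)
P3 → L (d²=7520077.00)
P4 → L (d²=46208354.00)
P5 → Q (d²=6293732.00)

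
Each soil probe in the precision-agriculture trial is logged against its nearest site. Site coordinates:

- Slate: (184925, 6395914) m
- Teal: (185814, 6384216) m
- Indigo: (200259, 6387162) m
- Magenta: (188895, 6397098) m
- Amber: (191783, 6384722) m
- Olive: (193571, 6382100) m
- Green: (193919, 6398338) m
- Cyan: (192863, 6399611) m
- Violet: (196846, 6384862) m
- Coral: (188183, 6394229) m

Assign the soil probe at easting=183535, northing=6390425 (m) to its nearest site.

Slate

Squared distances to each site:
Slate: 32061221.000; Teal: 43745522.000; Indigo: 290339345.000; Magenta: 73258529.000; Amber: 100553713.000; Olive: 170026921.000; Green: 170443025.000; Cyan: 171394180.000; Violet: 208129690.000; Coral: 36074320.000.
Minimum at Slate.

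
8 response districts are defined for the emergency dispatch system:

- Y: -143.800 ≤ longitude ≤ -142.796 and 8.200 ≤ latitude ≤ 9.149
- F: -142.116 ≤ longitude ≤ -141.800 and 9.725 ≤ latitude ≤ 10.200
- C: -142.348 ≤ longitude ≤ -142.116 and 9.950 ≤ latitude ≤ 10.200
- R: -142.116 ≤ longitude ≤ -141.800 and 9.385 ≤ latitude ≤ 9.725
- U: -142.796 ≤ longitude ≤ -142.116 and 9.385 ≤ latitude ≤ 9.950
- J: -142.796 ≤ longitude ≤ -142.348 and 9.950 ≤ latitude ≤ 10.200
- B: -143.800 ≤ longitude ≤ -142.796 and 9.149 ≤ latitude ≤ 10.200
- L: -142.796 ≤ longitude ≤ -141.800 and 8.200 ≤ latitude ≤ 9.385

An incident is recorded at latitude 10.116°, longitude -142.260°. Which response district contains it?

C

The point has longitude = -142.260 and latitude = 10.116.
Only C satisfies -142.348 ≤ longitude ≤ -142.116 and 9.950 ≤ latitude ≤ 10.200.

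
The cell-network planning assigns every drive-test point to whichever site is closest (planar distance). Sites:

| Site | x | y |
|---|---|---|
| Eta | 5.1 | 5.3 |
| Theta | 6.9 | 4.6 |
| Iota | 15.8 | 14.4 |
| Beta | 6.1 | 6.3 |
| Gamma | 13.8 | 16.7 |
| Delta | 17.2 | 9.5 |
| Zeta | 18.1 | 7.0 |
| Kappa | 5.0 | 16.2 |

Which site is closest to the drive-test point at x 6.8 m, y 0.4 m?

Theta

Squared distances to each site:
Eta: 26.900; Theta: 17.650; Iota: 277.000; Beta: 35.300; Gamma: 314.690; Delta: 190.970; Zeta: 171.250; Kappa: 252.880.
Minimum at Theta.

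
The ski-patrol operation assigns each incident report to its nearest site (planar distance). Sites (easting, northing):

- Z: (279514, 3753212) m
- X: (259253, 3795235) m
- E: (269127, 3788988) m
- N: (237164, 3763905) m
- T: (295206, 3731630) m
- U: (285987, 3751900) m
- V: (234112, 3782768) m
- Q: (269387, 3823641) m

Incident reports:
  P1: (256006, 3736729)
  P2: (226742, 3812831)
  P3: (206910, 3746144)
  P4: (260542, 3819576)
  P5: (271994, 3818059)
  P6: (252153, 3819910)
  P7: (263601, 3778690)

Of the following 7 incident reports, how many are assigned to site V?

1

P1 → Z
P2 → V
P3 → N
P4 → Q
P5 → Q
P6 → Q
P7 → E
1 of the 7 goes to V.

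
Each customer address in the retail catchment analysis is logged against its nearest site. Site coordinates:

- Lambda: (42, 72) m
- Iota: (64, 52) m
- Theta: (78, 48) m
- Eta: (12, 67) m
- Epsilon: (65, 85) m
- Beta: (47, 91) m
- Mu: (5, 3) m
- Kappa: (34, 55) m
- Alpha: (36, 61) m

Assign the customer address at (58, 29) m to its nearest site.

Iota

Squared distances to each site:
Lambda: 2105.000; Iota: 565.000; Theta: 761.000; Eta: 3560.000; Epsilon: 3185.000; Beta: 3965.000; Mu: 3485.000; Kappa: 1252.000; Alpha: 1508.000.
Minimum at Iota.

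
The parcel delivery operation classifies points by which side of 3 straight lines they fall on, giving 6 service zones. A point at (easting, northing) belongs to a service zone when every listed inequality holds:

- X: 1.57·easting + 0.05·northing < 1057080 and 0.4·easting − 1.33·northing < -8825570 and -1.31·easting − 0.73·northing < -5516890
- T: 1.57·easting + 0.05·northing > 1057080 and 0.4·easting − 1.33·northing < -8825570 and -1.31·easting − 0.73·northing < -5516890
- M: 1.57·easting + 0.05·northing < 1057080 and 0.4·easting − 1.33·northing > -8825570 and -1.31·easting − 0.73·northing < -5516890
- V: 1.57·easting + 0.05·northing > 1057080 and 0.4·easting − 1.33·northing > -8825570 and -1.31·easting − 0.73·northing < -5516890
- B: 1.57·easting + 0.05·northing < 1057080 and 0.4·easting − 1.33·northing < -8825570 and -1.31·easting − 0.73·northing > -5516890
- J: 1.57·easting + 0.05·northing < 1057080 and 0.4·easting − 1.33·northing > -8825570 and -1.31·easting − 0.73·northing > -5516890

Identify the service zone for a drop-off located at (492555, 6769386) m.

V

1.57·492555 + 0.05·6769386 = 1111780.650, which is > 1057080
0.4·492555 − 1.33·6769386 = -8806261.380, which is > -8825570
-1.31·492555 − 0.73·6769386 = -5586898.830, which is < -5516890
This sign pattern matches V.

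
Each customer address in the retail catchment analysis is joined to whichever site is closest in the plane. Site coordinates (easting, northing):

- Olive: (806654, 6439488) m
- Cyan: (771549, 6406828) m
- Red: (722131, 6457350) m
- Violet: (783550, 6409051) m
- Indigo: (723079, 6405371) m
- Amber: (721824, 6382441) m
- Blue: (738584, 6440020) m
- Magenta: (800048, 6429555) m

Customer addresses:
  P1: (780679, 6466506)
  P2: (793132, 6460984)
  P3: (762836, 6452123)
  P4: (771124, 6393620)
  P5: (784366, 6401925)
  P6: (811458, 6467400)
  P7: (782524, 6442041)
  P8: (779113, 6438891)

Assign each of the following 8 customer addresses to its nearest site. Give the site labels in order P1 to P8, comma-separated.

P1 → Olive (d²=1404672949.00)
P2 → Olive (d²=644922500.00)
P3 → Blue (d²=734642113.00)
P4 → Cyan (d²=174631889.00)
P5 → Violet (d²=51445732.00)
P6 → Olive (d²=802158160.00)
P7 → Magenta (d²=462990772.00)
P8 → Magenta (d²=525435121.00)

Olive, Olive, Blue, Cyan, Violet, Olive, Magenta, Magenta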